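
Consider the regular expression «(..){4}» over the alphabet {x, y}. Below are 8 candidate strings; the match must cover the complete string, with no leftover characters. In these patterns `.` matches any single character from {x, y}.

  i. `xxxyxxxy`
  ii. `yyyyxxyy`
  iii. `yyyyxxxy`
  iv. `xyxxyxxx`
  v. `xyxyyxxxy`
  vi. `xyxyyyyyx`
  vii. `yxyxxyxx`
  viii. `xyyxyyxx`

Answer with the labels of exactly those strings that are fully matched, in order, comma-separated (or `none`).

i → match
ii → match
iii → match
iv → match
v → no match
vi → no match
vii → match
viii → match

i, ii, iii, iv, vii, viii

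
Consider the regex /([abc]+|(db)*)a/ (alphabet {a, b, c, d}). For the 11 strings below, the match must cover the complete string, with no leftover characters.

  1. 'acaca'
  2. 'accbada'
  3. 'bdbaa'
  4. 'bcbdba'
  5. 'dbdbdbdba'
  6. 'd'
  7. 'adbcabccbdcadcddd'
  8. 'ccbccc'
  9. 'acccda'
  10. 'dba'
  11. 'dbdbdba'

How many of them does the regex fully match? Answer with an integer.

4

1 → match
2 → no match
3 → no match
4 → no match
5 → match
6 → no match — must end with 'a'
7 → no match — must end with 'a'
8 → no match — must end with 'a'
9 → no match
10 → match
11 → match
Total matched: 4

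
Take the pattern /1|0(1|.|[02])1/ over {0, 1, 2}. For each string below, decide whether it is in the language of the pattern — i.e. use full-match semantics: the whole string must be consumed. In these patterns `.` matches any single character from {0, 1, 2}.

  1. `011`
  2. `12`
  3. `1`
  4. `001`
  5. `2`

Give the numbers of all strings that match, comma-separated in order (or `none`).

1, 3, 4

1 → match
2 → no match — must end with `1`
3 → match
4 → match
5 → no match — must end with `1`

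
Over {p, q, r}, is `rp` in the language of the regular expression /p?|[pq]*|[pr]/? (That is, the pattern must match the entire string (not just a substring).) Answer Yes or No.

No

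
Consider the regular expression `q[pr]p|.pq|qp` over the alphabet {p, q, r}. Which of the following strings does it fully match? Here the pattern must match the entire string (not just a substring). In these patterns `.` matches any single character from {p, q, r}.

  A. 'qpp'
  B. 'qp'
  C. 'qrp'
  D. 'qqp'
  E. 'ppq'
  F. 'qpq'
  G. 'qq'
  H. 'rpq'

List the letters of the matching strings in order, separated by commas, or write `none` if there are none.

A, B, C, E, F, H

A → match
B → match
C → match
D → no match
E → match
F → match
G → no match
H → match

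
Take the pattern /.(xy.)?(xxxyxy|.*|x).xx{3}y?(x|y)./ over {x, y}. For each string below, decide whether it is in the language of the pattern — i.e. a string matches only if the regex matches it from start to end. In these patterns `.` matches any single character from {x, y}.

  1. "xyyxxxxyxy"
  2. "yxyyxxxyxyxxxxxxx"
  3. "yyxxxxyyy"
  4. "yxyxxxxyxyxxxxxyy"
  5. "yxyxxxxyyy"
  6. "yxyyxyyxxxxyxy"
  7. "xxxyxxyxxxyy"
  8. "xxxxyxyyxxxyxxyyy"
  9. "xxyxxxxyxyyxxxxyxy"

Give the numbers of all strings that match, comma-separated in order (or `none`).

1, 2, 3, 4, 5, 6, 9

1. "xyyxxxxyxy" → match
2 → match
3. "yyxxxxyyy" → match
4 → match
5. "yxyxxxxyyy" → match
6 → match
7. "xxxyxxyxxxyy" → no match
8 → no match
9 → match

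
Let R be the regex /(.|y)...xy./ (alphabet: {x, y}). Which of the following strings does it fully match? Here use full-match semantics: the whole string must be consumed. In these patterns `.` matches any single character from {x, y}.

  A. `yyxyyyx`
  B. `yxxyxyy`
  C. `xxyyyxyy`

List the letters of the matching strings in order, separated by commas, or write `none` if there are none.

A. `yyxyyyx` → no match
B. `yxxyxyy` → match
C. `xxyyyxyy` → no match

B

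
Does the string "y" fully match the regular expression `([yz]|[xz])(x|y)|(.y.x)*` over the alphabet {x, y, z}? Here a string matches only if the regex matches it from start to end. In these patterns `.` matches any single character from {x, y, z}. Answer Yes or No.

No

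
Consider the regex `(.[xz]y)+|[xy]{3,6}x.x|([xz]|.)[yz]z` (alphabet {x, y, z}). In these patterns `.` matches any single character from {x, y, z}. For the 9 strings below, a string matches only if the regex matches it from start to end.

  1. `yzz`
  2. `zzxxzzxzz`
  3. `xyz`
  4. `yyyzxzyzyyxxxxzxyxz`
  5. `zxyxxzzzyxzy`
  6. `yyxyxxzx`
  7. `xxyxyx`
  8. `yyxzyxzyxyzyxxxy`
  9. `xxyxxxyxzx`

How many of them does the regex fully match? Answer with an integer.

4

1. `yzz` → match
2. `zzxxzzxzz` → no match
3. `xyz` → match
4 → no match
5. `zxyxxzzzyxzy` → no match
6. `yyxyxxzx` → match
7. `xxyxyx` → match
8 → no match
9. `xxyxxxyxzx` → no match
Total matched: 4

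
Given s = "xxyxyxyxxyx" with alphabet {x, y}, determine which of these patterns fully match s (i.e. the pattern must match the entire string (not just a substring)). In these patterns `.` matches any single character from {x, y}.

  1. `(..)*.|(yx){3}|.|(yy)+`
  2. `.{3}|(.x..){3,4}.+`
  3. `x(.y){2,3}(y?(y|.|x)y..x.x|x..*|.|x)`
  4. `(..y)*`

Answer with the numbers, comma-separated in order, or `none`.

1, 3

1 → match
2 → no match
3 → match
4 → no match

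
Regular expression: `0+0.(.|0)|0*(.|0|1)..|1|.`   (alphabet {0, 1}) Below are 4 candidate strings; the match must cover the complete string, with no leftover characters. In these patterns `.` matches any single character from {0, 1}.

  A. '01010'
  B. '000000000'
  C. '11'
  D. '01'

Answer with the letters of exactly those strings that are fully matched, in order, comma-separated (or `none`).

B

A. '01010' → no match
B. '000000000' → match
C. '11' → no match
D. '01' → no match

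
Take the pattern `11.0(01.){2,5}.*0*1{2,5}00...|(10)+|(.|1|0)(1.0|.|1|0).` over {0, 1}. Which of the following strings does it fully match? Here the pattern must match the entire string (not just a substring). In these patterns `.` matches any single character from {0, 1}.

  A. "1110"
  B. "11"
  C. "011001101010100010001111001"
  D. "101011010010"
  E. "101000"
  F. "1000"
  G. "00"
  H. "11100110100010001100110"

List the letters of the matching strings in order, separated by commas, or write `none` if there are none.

A → no match
B → no match
C → no match
D → no match
E → no match
F → no match
G → no match
H → match

H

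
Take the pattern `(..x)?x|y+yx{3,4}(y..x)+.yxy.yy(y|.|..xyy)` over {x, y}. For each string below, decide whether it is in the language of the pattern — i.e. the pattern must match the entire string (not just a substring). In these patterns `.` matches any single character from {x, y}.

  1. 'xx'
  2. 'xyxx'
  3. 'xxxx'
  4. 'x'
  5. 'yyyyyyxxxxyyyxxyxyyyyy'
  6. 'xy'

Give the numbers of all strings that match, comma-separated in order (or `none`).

1 → no match
2 → match
3 → match
4 → match
5 → match
6 → no match

2, 3, 4, 5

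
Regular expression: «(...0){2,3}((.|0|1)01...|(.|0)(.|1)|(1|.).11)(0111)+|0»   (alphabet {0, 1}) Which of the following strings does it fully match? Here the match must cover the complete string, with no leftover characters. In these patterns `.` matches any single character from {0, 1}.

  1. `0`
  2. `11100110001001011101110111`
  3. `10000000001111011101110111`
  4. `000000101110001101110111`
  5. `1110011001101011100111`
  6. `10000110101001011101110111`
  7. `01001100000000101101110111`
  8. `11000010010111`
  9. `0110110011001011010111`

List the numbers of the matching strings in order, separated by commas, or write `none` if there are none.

1, 2, 3, 4, 5, 6, 7, 8, 9

1 → match
2 → match
3 → match
4 → match
5 → match
6 → match
7 → match
8 → match
9 → match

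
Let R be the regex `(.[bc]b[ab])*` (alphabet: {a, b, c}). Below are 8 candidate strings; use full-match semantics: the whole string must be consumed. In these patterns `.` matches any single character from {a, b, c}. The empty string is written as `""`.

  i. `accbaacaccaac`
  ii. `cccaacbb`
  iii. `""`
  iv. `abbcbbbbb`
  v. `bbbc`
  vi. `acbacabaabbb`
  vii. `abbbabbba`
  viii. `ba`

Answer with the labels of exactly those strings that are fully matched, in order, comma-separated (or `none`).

iii

i → no match
ii → no match
iii → match
iv → no match
v → no match
vi → no match
vii → no match
viii → no match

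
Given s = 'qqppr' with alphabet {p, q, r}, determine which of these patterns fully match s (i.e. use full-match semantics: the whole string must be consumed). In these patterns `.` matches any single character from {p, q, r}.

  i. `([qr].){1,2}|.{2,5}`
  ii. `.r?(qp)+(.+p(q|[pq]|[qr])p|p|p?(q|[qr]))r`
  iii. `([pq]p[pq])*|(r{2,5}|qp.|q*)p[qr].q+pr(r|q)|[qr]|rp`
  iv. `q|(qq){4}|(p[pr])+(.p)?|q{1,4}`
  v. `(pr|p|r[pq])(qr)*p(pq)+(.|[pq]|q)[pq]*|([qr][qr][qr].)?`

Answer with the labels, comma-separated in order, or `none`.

i → match
ii → match
iii → no match
iv → no match
v → no match

i, ii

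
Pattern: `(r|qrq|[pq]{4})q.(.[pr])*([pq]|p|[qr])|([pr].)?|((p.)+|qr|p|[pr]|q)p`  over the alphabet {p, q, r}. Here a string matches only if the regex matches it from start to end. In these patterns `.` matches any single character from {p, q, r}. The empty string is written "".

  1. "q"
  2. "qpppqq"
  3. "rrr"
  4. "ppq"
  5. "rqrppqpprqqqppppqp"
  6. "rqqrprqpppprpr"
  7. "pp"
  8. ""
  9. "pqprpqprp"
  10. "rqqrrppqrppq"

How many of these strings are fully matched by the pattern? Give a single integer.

4

1 → no match
2 → no match
3 → no match
4 → no match
5 → no match
6 → no match
7 → match
8 → match
9 → match
10 → match
Total matched: 4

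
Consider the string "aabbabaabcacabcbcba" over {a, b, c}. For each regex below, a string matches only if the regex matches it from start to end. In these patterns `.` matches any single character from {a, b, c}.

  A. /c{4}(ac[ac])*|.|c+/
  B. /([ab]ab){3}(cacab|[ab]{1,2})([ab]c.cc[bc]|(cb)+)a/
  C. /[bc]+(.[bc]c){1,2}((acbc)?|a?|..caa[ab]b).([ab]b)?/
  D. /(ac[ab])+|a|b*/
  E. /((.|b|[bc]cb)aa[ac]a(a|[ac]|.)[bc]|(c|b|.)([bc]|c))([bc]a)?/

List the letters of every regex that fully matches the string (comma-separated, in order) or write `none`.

A → no match
B → match
C → no match
D → no match
E → no match

B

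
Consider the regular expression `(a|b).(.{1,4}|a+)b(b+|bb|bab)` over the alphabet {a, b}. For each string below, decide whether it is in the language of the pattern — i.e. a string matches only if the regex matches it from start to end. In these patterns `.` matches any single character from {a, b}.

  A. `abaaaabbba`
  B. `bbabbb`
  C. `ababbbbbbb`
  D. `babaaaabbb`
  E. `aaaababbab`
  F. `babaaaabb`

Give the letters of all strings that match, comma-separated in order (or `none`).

B, C, E

A → no match
B → match
C → match
D → no match
E → match
F → no match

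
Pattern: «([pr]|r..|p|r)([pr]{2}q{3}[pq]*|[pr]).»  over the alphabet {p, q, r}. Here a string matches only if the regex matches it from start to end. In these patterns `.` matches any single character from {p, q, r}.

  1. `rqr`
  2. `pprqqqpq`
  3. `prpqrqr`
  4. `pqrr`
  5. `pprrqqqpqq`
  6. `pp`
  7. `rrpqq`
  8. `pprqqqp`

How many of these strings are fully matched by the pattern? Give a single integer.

2

1 → no match
2 → match
3 → no match
4 → no match
5 → no match
6 → no match
7 → no match
8 → match
Total matched: 2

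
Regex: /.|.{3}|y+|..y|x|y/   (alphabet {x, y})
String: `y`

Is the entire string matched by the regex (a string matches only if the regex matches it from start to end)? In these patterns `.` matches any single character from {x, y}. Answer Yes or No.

Yes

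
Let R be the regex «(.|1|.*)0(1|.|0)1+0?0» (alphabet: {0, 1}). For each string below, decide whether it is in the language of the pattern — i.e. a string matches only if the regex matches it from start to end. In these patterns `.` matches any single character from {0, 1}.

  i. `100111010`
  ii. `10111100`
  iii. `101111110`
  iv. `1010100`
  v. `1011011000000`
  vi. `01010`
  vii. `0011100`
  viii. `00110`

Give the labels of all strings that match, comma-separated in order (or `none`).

ii, iii, vii, viii

i. `100111010` → no match
ii. `10111100` → match
iii. `101111110` → match
iv. `1010100` → no match
v → no match
vi. `01010` → no match
vii. `0011100` → match
viii. `00110` → match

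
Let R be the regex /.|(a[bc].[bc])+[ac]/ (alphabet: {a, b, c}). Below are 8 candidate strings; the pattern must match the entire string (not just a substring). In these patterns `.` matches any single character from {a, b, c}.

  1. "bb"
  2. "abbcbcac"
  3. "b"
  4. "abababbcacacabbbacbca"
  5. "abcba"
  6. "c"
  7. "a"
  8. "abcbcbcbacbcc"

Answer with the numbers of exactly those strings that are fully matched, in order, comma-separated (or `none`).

1 → no match
2 → no match
3 → match
4 → match
5 → match
6 → match
7 → match
8 → no match

3, 4, 5, 6, 7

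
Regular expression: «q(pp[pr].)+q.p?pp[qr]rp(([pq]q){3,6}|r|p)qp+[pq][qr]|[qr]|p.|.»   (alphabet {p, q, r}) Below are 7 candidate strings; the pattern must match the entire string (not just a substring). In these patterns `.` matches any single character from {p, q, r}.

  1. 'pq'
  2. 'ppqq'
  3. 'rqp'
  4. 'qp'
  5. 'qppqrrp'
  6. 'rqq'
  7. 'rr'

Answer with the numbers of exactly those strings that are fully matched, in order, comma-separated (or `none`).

1

1 → match
2 → no match
3 → no match
4 → no match
5 → no match
6 → no match
7 → no match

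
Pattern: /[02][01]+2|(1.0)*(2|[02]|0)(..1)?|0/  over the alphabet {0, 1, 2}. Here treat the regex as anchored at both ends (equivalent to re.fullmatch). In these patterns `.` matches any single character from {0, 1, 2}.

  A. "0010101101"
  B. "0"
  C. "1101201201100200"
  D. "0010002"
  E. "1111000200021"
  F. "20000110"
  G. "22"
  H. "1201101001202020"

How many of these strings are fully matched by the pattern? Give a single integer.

A → no match
B → match
C → no match
D → match
E → no match
F → no match
G → no match
H → no match
Total matched: 2

2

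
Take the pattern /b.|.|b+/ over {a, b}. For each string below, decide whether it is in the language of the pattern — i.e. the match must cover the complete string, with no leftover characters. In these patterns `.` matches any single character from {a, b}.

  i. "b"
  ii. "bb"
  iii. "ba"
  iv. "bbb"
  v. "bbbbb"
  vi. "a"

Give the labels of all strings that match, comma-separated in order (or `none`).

i, ii, iii, iv, v, vi

i → match
ii → match
iii → match
iv → match
v → match
vi → match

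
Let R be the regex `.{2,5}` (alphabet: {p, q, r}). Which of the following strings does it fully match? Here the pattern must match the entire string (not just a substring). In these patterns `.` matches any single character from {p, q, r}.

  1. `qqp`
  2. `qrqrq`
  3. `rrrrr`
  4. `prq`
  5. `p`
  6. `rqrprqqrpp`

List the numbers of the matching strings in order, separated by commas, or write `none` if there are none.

1, 2, 3, 4

1 → match
2 → match
3 → match
4 → match
5 → no match
6 → no match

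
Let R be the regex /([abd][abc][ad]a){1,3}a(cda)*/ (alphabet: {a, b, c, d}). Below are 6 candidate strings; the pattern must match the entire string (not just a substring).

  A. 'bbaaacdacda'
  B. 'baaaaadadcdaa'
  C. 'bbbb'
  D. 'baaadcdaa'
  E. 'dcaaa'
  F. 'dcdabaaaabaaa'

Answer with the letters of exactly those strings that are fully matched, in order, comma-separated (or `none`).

A → match
B → match
C → no match
D → match
E → match
F → match

A, B, D, E, F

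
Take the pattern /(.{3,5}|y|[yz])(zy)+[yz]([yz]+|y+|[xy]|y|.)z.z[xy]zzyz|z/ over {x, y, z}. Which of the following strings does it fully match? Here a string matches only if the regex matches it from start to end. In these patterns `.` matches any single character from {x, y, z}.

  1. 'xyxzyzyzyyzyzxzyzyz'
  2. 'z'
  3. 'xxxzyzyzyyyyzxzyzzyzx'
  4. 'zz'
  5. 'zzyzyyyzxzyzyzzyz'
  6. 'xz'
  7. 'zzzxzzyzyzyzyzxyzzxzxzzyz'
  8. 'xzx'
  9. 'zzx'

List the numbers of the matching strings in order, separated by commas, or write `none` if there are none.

2

1 → no match
2. 'z' → match
3 → no match
4. 'zz' → no match
5 → no match
6. 'xz' → no match
7 → no match
8. 'xzx' → no match
9. 'zzx' → no match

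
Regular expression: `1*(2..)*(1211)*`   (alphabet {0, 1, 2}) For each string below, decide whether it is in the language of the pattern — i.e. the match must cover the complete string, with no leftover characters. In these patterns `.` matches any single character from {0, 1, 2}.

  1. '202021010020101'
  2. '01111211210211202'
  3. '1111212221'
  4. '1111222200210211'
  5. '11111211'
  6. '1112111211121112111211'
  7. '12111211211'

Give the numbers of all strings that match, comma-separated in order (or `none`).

1 → no match
2 → no match
3. '1111212221' → match
4 → match
5. '11111211' → match
6 → match
7. '12111211211' → no match

3, 4, 5, 6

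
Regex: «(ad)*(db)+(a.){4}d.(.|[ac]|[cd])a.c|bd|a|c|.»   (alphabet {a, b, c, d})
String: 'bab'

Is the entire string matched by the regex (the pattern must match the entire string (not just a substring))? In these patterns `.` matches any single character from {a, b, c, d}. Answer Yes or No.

No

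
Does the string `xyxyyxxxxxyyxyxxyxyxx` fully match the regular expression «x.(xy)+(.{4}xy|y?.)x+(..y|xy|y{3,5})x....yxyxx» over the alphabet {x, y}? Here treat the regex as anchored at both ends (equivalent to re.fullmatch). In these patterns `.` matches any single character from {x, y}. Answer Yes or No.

No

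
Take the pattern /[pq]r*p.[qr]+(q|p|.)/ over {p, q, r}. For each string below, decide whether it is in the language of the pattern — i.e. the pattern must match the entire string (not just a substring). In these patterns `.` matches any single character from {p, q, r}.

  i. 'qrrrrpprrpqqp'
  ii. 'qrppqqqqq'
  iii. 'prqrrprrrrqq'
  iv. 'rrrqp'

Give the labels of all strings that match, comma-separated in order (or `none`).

i → no match
ii → match
iii → no match
iv → no match

ii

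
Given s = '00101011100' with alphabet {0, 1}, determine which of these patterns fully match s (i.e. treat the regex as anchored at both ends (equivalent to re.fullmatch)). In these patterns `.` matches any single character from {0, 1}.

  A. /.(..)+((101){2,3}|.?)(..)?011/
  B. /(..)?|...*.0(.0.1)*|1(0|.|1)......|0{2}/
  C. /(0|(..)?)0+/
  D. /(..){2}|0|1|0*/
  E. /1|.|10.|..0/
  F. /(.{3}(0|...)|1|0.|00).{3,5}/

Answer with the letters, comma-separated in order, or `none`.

A → no match — must end with '011'
B → match
C → no match
D → no match
E → no match
F → match

B, F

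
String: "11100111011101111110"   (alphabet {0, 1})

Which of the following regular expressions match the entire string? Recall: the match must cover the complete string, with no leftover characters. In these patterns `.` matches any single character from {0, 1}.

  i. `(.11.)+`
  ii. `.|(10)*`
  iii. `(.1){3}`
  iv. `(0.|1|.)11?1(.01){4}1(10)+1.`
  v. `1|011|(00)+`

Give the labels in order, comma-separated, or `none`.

i

i → match
ii → no match
iii → no match — must end with "1"
iv → no match
v → no match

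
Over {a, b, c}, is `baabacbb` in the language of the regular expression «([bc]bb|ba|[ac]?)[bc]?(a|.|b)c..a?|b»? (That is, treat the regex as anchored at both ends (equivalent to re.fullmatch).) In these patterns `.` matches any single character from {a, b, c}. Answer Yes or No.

No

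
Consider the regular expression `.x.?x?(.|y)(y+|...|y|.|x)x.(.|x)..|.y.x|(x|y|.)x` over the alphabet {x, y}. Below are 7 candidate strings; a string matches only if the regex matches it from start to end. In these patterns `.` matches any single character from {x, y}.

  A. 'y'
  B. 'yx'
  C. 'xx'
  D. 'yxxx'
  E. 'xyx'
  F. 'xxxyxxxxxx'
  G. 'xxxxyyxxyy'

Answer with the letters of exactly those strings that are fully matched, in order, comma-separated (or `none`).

B, C, F

A. 'y' → no match
B. 'yx' → match
C. 'xx' → match
D. 'yxxx' → no match
E. 'xyx' → no match
F. 'xxxyxxxxxx' → match
G. 'xxxxyyxxyy' → no match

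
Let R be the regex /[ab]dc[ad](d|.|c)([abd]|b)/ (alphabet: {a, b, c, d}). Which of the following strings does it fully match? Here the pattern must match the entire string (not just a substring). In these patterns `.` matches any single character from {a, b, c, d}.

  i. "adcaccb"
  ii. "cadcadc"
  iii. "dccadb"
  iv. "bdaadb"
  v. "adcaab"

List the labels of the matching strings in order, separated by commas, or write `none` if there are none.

i → no match
ii → no match
iii → no match
iv → no match
v → match

v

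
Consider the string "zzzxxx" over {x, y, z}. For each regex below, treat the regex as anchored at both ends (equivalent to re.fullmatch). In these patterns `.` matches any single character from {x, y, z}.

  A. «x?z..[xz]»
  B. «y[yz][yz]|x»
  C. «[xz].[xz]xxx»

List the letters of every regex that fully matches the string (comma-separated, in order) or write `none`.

A → no match
B → no match
C → match

C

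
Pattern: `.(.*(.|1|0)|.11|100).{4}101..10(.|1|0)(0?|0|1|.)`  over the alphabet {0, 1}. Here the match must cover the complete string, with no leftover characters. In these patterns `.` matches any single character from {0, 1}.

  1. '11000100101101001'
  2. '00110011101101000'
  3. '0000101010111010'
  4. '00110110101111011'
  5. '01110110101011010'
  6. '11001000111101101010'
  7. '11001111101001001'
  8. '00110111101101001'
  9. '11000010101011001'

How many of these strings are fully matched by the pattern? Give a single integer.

1 → match
2 → match
3 → no match
4 → match
5 → match
6 → match
7 → match
8 → match
9 → match
Total matched: 8

8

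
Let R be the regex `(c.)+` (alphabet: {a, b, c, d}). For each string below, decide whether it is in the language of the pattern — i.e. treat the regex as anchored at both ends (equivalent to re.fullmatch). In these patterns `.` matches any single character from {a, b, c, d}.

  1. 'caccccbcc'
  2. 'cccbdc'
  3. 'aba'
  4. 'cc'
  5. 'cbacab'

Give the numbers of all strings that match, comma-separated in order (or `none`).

4

1 → no match
2 → no match
3 → no match — must start with 'c'
4 → match
5 → no match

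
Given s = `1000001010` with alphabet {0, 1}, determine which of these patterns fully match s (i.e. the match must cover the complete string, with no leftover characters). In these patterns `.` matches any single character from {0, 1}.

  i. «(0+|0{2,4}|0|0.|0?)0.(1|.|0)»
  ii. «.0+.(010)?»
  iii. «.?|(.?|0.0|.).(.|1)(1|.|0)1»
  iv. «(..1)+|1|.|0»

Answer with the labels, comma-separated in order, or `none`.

ii

i → no match
ii → match
iii → no match
iv → no match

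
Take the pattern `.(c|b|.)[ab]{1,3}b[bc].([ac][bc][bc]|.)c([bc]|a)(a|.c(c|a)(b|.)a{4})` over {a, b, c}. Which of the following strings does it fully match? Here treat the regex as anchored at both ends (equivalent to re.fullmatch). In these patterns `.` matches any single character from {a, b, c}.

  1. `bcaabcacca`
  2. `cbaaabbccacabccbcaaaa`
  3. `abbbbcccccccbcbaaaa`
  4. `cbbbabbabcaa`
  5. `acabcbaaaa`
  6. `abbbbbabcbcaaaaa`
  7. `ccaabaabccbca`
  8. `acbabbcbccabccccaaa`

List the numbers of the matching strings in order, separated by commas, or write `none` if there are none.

1 → no match
2 → no match
3 → no match
4 → match
5 → no match
6 → no match
7 → no match
8 → no match

4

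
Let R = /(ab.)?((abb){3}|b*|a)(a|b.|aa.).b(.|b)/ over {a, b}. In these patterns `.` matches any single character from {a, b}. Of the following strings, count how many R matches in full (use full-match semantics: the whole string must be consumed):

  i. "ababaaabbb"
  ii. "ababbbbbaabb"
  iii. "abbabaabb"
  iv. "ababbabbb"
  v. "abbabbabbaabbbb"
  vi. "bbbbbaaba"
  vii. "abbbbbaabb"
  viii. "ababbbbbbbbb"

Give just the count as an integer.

i → match
ii → match
iii → match
iv → match
v → match
vi → match
vii → match
viii → match
Total matched: 8

8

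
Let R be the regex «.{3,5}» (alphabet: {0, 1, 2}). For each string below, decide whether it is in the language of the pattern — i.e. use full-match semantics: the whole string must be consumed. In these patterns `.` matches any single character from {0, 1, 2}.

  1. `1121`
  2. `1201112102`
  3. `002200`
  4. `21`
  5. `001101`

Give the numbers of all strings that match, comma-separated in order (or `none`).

1

1 → match
2 → no match
3 → no match
4 → no match
5 → no match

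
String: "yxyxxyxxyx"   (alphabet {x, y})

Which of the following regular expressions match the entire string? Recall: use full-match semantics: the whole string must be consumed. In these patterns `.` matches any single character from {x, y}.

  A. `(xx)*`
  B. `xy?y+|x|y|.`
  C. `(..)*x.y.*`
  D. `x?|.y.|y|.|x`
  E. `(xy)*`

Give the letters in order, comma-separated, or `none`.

C

A → no match
B → no match
C → match
D → no match
E → no match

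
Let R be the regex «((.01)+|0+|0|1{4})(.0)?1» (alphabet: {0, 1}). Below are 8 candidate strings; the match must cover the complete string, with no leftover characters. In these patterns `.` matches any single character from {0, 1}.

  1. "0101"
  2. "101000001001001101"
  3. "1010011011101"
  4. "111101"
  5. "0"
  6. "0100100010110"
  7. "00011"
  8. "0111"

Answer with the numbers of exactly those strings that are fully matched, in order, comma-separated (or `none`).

1. "0101" → match
2 → no match
3 → no match
4. "111101" → no match
5. "0" → no match — must end with "1"
6 → no match — must end with "1"
7. "00011" → no match
8. "0111" → no match

1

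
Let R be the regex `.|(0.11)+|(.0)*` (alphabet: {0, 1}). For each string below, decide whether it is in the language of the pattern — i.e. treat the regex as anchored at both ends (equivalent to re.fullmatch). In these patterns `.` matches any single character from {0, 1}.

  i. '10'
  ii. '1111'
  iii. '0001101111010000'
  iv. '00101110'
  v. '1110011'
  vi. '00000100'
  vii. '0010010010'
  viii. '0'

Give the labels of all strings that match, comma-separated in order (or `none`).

i → match
ii → no match
iii → no match
iv → no match
v → no match
vi → no match
vii → no match
viii → match

i, viii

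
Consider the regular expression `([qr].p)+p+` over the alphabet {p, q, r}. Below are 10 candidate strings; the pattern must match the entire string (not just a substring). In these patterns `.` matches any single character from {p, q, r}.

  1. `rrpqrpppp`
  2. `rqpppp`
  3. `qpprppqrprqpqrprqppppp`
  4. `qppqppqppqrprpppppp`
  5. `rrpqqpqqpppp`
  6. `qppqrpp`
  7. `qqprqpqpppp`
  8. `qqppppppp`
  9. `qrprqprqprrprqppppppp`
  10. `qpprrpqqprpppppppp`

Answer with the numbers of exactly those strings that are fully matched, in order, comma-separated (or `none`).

1, 2, 3, 4, 5, 6, 7, 8, 9, 10

1 → match
2 → match
3 → match
4 → match
5 → match
6 → match
7 → match
8 → match
9 → match
10 → match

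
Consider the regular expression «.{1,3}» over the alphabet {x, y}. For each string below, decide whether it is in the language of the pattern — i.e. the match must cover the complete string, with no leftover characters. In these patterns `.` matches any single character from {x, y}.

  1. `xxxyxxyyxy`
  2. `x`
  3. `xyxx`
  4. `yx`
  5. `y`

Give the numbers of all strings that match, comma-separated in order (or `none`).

2, 4, 5

1. `xxxyxxyyxy` → no match
2. `x` → match
3. `xyxx` → no match
4. `yx` → match
5. `y` → match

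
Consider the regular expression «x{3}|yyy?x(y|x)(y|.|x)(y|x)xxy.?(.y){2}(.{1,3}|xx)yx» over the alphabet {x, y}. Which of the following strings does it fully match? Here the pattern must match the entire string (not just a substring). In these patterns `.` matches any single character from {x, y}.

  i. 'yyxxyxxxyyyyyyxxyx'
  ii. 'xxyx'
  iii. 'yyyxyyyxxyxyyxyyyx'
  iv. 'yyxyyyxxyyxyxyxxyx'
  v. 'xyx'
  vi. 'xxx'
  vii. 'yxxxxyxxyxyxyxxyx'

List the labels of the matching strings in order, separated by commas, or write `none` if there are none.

i, iii, iv, vi

i → match
ii → no match
iii → match
iv → match
v → no match
vi → match
vii → no match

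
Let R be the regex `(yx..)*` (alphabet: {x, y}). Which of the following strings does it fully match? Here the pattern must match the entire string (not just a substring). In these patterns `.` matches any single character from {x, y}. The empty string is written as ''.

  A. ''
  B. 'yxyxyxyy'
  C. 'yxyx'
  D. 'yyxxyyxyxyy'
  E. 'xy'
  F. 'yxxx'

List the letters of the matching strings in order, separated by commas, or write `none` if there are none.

A, B, C, F

A → match
B → match
C → match
D → no match
E → no match
F → match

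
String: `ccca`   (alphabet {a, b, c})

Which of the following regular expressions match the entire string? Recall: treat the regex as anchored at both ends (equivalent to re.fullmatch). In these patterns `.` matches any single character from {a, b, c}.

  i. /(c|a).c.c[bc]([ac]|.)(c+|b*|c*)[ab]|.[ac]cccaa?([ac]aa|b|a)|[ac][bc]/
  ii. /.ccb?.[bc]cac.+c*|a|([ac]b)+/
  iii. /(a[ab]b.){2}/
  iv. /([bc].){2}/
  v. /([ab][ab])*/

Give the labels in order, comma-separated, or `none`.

iv

i → no match
ii → no match
iii → no match — must start with `a`
iv → match
v → no match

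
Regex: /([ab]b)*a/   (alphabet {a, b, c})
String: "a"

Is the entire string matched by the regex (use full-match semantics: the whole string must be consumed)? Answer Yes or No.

Yes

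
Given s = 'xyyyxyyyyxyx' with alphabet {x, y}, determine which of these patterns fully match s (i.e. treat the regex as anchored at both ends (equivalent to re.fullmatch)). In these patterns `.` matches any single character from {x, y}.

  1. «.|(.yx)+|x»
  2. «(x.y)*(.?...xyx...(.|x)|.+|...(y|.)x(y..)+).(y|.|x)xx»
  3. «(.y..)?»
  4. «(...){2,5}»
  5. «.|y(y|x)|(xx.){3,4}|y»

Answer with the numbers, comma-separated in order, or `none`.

4

1 → no match
2 → no match — must end with 'xx'
3 → no match
4 → match
5 → no match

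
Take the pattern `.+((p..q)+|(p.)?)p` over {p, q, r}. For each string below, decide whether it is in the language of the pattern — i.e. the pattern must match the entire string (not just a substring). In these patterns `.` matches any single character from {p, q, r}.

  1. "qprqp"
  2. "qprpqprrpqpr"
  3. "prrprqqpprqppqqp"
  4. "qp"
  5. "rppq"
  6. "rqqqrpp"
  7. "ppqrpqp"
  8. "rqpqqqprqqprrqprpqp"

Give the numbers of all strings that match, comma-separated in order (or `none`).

1, 3, 4, 6, 7, 8

1. "qprqp" → match
2. "qprpqprrpqpr" → no match — must end with "p"
3 → match
4. "qp" → match
5. "rppq" → no match — must end with "p"
6. "rqqqrpp" → match
7. "ppqrpqp" → match
8 → match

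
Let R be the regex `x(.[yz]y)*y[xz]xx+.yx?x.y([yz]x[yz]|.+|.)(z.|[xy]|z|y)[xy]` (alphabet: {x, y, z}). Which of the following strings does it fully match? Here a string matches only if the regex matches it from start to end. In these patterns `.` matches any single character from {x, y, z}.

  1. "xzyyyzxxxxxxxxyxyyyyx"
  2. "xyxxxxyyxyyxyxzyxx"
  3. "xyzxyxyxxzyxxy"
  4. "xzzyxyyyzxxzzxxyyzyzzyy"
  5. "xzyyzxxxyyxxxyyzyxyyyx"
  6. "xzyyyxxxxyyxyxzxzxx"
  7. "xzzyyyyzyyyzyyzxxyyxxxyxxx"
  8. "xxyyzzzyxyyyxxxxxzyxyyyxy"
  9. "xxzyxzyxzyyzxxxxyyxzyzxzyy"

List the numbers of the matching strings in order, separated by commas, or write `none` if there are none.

1 → match
2 → match
3 → no match
4 → no match
5 → no match
6 → no match
7 → match
8 → no match
9 → match

1, 2, 7, 9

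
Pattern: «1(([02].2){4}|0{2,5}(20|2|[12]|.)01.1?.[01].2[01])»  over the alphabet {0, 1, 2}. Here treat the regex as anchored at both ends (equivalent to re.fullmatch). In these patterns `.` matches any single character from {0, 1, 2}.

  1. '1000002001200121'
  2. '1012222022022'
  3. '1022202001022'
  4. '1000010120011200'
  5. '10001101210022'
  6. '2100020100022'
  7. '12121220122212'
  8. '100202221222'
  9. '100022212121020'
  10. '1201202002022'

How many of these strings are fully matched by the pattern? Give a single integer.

2

1 → match
2 → match
3 → no match
4 → no match
5 → no match
6 → no match — must start with '1'
7 → no match
8. '100202221222' → no match
9 → no match
10 → no match
Total matched: 2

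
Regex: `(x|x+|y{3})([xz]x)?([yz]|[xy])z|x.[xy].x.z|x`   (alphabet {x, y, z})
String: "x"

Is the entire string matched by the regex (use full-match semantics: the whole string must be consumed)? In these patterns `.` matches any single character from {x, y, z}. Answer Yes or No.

Yes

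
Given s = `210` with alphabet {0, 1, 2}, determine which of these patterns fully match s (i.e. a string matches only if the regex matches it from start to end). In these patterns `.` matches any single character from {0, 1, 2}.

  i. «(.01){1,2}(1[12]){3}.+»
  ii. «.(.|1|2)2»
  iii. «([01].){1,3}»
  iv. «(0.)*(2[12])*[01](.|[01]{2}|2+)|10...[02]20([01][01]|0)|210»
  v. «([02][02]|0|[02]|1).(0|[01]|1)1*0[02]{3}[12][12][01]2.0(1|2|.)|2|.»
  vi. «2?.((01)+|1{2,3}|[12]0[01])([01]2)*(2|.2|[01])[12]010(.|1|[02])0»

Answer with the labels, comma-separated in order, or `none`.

iv

i → no match
ii → no match — must end with `2`
iii → no match
iv → match
v → no match
vi → no match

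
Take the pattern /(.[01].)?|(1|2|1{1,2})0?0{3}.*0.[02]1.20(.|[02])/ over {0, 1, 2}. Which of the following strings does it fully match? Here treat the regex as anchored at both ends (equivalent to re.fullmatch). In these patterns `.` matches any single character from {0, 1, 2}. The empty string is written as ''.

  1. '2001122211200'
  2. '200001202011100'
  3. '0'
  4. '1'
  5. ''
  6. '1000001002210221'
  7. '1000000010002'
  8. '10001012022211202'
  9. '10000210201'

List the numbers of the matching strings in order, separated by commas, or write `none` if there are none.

1 → no match
2 → no match
3 → no match
4 → no match
5 → match
6 → no match
7 → no match
8 → no match
9 → no match

5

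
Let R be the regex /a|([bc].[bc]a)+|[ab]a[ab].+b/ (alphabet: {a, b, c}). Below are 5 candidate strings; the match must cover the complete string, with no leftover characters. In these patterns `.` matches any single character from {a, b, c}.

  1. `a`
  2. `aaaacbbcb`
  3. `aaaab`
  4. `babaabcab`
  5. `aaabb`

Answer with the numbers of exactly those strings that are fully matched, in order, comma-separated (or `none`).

1, 2, 3, 4, 5

1 → match
2 → match
3 → match
4 → match
5 → match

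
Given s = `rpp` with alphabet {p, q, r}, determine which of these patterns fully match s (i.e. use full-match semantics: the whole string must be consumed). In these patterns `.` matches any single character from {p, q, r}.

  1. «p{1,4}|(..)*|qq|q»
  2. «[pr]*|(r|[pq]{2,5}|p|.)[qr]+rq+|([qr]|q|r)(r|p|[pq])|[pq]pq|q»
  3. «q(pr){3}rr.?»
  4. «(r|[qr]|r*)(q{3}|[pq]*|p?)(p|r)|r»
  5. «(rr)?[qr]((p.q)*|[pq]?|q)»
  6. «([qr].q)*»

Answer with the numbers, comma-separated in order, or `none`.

1 → no match
2 → match
3 → no match — must start with `qpr`
4 → match
5 → no match
6 → no match

2, 4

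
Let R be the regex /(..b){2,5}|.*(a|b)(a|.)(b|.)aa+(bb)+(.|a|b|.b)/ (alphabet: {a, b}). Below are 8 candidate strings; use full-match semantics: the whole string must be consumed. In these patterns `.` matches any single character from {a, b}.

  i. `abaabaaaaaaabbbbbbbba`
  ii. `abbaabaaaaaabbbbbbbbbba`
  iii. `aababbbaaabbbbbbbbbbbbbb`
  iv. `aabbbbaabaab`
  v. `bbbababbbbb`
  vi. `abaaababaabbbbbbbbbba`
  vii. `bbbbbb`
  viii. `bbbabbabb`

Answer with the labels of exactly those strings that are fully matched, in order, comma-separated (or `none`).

i → match
ii → match
iii → match
iv → match
v → no match
vi → match
vii → match
viii → match

i, ii, iii, iv, vi, vii, viii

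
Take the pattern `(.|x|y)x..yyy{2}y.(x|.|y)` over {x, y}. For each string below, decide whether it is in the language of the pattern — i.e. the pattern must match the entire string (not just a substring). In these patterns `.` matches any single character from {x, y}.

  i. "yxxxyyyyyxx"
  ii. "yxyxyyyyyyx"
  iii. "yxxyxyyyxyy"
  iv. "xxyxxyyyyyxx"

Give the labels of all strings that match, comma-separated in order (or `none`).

i → match
ii → match
iii → no match
iv → no match

i, ii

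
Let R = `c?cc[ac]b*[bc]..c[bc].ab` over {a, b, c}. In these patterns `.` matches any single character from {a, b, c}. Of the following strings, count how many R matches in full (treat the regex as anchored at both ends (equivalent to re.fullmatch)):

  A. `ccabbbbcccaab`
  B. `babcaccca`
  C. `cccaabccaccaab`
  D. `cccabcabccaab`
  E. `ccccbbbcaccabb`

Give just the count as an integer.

A → match
B → no match — must end with `ab`
C → no match
D → match
E → no match — must end with `ab`
Total matched: 2

2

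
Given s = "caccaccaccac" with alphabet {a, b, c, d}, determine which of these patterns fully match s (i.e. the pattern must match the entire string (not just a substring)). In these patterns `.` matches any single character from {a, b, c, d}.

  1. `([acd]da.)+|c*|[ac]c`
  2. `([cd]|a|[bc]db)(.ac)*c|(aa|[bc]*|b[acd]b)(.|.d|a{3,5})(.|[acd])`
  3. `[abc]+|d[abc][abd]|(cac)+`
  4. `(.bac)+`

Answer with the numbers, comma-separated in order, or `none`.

1 → no match
2 → no match
3 → match
4 → no match — must end with "bac"

3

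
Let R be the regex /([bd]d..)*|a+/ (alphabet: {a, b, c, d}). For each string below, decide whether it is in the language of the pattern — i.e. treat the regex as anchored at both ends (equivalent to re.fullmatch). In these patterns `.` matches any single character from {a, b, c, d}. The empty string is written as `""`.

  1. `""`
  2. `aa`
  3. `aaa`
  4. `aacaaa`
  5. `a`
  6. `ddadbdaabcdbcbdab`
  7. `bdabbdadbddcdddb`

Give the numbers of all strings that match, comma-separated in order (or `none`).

1, 2, 3, 5, 7

1 → match
2 → match
3 → match
4 → no match
5 → match
6 → no match
7 → match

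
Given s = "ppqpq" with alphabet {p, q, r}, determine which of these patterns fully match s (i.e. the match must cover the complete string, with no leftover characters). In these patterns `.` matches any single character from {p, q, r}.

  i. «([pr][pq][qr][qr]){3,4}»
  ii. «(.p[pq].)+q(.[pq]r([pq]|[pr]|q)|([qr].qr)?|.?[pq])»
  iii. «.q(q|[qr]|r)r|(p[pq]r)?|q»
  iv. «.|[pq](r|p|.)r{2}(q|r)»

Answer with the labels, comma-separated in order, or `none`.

ii

i → no match
ii → match
iii → no match
iv → no match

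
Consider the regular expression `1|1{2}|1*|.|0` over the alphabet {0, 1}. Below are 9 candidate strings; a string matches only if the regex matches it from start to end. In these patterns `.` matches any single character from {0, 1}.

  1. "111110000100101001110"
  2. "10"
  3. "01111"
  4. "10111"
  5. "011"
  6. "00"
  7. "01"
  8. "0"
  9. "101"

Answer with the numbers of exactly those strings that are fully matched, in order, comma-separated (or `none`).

1 → no match
2 → no match
3 → no match
4 → no match
5 → no match
6 → no match
7 → no match
8 → match
9 → no match

8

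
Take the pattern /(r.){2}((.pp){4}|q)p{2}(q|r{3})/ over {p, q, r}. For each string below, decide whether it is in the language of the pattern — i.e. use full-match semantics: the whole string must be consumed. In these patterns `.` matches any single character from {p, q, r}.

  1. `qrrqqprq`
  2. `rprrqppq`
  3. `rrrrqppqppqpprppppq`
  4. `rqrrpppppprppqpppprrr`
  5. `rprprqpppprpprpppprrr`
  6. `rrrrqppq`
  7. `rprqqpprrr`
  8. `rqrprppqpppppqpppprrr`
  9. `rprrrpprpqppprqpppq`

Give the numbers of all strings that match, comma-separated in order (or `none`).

2, 3, 4, 6, 7, 8

1. `qrrqqprq` → no match — must start with `r`
2. `rprrqppq` → match
3 → match
4 → match
5 → no match
6. `rrrrqppq` → match
7. `rprqqpprrr` → match
8 → match
9 → no match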